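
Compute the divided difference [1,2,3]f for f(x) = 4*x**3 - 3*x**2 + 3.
21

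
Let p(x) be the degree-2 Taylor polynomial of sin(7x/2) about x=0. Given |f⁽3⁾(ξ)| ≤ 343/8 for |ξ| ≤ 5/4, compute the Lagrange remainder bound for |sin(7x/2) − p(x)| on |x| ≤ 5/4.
42875/3072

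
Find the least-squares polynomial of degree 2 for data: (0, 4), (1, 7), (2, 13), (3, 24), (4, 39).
29/7 + (29/70)x + (29/14)x²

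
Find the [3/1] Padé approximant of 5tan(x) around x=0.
5*x*(x**2 + 3)/3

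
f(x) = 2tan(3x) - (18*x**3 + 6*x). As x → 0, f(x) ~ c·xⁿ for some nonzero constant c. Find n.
5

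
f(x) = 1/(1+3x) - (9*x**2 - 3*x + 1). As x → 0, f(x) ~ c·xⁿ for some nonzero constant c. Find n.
3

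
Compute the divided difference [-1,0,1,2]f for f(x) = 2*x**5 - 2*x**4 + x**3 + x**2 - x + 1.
7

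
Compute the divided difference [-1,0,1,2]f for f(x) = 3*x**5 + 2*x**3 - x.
17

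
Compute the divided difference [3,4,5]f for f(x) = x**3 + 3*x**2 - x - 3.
15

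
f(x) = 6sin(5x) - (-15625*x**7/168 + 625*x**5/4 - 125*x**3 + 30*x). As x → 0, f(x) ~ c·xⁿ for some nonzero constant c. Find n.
9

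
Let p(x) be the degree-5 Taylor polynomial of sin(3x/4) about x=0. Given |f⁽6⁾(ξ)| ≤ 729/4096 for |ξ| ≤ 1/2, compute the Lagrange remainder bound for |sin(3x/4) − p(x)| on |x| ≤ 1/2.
81/20971520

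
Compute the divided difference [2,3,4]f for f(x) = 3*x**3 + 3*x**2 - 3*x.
30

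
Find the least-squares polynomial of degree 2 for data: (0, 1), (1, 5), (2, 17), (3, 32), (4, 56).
33/35 + (99/70)x + (43/14)x²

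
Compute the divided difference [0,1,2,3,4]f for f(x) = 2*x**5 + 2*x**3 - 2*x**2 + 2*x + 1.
20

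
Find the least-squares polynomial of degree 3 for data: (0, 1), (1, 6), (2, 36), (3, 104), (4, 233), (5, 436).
58/63 + (-71/189)x + (53/18)x² + (157/54)x³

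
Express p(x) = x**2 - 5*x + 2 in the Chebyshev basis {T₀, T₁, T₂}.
(5/2)T₀ + (-5)T₁ + (1/2)T₂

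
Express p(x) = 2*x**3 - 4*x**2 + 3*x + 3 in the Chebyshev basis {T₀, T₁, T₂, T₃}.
T₀ + (9/2)T₁ + (-2)T₂ + (1/2)T₃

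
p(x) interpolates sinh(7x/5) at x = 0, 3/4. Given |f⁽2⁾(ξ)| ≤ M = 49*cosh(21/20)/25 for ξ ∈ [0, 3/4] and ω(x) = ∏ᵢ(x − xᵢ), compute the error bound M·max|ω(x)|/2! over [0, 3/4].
441*cosh(21/20)/3200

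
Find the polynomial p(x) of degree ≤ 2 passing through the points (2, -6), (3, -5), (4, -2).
x**2 - 4*x - 2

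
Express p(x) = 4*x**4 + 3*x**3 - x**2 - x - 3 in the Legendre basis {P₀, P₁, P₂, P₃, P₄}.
(-38/15)P₀ + (4/5)P₁ + (34/21)P₂ + (6/5)P₃ + (32/35)P₄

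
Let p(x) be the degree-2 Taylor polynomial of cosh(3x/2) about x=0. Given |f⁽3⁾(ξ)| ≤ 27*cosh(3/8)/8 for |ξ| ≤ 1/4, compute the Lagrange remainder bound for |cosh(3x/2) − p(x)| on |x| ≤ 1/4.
9*cosh(3/8)/1024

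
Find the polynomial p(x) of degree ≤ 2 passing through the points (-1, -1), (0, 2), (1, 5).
3*x + 2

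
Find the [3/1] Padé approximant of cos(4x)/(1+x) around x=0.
(32*x**3/3 - 136*x**2/21 - 32*x/21 + 1)/(1 - 11*x/21)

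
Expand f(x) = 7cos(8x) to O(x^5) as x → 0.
7 - 224*x**2 + 3584*x**4/3 + O(x**5)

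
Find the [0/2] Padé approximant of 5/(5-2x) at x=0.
1/(1 - 2*x/5)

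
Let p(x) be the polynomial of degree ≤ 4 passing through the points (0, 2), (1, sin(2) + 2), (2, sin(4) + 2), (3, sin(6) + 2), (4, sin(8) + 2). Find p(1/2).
7*sin(6)/32 - 5*sin(8)/128 - 35*sin(4)/64 + 35*sin(2)/32 + 2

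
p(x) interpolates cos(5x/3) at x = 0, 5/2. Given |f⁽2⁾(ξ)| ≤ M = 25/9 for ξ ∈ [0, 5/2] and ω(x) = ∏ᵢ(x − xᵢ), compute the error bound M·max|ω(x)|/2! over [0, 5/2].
625/288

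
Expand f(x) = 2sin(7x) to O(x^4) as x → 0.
14*x - 343*x**3/3 + O(x**4)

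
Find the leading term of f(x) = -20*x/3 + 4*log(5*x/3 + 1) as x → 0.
-50*x**2/9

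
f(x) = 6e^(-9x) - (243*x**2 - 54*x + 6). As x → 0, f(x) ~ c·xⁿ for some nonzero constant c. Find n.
3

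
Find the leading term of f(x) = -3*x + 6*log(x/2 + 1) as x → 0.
-3*x**2/4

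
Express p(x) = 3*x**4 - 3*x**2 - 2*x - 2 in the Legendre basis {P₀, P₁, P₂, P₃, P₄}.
(-12/5)P₀ + (-2)P₁ + (-2/7)P₂ + (24/35)P₄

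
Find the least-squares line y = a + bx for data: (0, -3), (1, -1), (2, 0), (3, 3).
a = -31/10, b = 19/10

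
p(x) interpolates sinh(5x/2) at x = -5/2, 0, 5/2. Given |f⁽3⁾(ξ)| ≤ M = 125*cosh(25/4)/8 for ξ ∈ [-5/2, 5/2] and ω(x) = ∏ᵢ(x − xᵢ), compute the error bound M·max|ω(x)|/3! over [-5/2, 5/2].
15625*sqrt(3)*cosh(25/4)/1728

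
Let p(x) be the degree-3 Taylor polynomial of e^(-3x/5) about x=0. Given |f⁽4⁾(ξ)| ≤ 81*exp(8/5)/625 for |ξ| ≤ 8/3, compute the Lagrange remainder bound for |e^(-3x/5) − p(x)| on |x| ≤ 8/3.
512*exp(8/5)/1875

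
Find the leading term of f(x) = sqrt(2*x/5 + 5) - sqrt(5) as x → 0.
sqrt(5)*x/25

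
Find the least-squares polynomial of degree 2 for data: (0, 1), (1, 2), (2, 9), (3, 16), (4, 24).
2/5 + (2)x + x²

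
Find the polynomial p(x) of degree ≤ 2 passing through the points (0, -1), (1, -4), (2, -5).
x**2 - 4*x - 1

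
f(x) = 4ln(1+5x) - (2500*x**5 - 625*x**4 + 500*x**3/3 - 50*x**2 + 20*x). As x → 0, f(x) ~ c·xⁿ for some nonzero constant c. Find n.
6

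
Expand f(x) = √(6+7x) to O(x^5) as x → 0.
sqrt(6) + 7*sqrt(6)*x/12 - 49*sqrt(6)*x**2/288 + 343*sqrt(6)*x**3/3456 - 12005*sqrt(6)*x**4/165888 + O(x**5)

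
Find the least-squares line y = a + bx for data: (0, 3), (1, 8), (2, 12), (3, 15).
a = 7/2, b = 4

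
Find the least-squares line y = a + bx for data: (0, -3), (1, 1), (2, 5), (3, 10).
a = -16/5, b = 43/10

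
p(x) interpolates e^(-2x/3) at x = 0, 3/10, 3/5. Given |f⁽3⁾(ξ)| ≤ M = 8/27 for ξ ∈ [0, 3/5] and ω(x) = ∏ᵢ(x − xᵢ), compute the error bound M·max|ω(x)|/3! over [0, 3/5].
sqrt(3)/3375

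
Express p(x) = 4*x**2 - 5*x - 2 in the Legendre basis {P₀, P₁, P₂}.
(-2/3)P₀ + (-5)P₁ + (8/3)P₂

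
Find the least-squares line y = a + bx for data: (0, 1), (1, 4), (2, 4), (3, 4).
a = 19/10, b = 9/10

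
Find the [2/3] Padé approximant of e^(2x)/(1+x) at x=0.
(2*x**2/5 + x + 1)/(4*x**3/15 - 3*x**2/5 + 1)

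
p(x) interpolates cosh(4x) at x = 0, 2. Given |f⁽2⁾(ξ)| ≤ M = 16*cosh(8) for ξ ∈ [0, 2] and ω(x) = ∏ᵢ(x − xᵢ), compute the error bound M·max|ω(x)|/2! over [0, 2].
8*cosh(8)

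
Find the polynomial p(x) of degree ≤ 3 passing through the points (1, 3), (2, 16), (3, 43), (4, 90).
x**3 + x**2 + 3*x - 2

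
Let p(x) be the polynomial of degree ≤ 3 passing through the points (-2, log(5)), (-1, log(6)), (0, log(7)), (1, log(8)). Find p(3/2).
log(384*2**(7/8)*3**(5/16)*4730908711279296875**(1/16)/1715)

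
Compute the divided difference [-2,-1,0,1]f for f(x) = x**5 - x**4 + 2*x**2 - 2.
7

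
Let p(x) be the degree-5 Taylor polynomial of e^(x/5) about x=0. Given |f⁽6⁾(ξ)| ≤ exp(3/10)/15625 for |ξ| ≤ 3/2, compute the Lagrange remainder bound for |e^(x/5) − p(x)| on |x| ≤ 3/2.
81*exp(3/10)/80000000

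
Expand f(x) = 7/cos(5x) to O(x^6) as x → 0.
7 + 175*x**2/2 + 21875*x**4/24 + O(x**6)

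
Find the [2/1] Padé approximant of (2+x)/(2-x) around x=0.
(x/2 + 1)/(1 - x/2)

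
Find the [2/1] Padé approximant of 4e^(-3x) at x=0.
(6*x**2 - 8*x + 4)/(x + 1)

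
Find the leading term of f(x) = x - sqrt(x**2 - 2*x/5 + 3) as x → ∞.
1/5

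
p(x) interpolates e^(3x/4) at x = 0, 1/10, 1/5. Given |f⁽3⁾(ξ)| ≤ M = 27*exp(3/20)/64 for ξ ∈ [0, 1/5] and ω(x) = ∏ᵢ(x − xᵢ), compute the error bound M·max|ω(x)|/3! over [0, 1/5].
sqrt(3)*exp(3/20)/64000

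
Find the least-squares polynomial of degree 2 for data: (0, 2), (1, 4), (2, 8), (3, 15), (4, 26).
11/5 + (-1/10)x + (3/2)x²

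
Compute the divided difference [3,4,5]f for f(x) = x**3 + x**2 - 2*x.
13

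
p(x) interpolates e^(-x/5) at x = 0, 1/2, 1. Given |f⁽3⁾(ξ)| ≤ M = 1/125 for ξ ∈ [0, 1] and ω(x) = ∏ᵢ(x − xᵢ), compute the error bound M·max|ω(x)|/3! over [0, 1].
sqrt(3)/27000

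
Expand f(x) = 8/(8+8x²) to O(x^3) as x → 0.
1 - x**2 + O(x**3)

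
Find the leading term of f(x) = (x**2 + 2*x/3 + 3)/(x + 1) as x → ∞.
x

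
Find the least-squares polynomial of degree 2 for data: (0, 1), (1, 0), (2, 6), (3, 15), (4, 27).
19/35 + (-111/70)x + (29/14)x²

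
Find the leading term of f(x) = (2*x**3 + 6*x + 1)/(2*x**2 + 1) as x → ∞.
x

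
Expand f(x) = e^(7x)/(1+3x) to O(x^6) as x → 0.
1 + 4*x + 25*x**2/2 + 59*x**3/3 + 985*x**4/24 + 254*x**5/15 + O(x**6)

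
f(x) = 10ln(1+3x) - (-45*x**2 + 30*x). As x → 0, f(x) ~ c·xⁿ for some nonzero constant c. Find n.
3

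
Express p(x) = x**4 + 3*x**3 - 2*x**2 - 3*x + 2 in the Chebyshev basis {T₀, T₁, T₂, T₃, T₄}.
(11/8)T₀ + (-3/4)T₁ + (-1/2)T₂ + (3/4)T₃ + (1/8)T₄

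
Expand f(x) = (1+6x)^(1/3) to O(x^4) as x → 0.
1 + 2*x - 4*x**2 + 40*x**3/3 + O(x**4)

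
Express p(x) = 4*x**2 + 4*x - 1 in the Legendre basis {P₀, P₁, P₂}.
(1/3)P₀ + (4)P₁ + (8/3)P₂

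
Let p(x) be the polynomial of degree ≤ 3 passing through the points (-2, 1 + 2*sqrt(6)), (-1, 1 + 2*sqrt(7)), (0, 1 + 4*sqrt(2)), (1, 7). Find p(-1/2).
-sqrt(6)/8 + 5/8 + 9*sqrt(7)/8 + 9*sqrt(2)/4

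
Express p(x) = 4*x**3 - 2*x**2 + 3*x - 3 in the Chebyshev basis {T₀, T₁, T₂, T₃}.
(-4)T₀ + (6)T₁ - T₂ + T₃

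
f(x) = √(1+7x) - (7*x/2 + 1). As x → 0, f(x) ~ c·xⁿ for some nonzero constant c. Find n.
2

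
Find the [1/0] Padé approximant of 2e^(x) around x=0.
2*x + 2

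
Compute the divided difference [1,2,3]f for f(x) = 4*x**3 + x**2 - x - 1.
25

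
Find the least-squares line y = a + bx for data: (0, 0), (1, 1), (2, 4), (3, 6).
a = -2/5, b = 21/10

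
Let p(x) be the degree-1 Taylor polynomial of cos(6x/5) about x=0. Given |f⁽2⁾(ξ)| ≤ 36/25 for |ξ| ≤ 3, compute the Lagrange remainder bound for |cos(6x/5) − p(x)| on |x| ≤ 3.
162/25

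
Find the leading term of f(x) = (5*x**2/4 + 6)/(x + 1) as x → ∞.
5*x/4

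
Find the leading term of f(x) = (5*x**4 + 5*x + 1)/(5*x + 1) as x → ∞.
x**3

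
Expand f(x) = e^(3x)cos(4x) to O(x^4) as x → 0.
1 + 3*x - 7*x**2/2 - 39*x**3/2 + O(x**4)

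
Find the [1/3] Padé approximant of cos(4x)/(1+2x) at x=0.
(1 - 10*x/3)/(-32*x**3/3 + 4*x**2/3 - 4*x/3 + 1)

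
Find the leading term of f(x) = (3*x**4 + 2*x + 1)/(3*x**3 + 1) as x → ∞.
x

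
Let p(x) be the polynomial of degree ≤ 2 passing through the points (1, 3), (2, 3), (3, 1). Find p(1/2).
9/4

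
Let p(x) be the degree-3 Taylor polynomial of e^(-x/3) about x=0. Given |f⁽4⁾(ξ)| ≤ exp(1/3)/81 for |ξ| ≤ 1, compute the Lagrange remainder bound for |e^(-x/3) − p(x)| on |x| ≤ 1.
exp(1/3)/1944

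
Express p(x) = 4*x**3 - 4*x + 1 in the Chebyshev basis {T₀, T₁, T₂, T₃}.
T₀ - T₁ + T₃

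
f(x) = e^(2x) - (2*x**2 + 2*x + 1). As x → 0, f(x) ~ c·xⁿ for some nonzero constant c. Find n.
3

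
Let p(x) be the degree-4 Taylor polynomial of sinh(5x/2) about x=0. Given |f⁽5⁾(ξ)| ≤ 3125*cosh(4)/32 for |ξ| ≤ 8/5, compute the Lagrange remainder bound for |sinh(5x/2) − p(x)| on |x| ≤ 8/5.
128*cosh(4)/15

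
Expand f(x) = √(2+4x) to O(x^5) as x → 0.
sqrt(2) + sqrt(2)*x - sqrt(2)*x**2/2 + sqrt(2)*x**3/2 - 5*sqrt(2)*x**4/8 + O(x**5)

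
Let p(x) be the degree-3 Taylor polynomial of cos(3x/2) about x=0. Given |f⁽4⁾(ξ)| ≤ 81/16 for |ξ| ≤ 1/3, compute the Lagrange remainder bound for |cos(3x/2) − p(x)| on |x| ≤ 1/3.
1/384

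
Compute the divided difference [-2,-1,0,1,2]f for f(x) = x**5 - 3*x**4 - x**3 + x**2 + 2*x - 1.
-3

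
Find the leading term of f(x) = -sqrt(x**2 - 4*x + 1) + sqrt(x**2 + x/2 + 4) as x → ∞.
9/4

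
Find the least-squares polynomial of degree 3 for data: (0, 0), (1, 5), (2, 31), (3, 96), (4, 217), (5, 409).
13/126 + (-583/756)x + (325/126)x² + (301/108)x³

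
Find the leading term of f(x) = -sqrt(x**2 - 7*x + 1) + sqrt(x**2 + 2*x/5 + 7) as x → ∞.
37/10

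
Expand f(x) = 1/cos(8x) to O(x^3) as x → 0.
1 + 32*x**2 + O(x**3)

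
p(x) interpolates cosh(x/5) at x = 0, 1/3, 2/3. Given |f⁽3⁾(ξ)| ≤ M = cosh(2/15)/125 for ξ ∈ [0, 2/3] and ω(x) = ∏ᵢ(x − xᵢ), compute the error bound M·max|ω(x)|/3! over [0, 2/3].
sqrt(3)*cosh(2/15)/91125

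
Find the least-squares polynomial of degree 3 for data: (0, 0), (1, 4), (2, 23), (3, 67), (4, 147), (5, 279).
-25/126 + (1585/756)x + (163/252)x² + (109/54)x³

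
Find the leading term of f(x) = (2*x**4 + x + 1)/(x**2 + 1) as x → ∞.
2*x**2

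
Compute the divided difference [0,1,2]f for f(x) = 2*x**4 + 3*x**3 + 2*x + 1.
23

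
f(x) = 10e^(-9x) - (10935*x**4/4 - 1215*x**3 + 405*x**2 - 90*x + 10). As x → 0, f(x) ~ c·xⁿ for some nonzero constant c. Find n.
5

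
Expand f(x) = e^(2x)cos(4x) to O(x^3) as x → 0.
1 + 2*x - 6*x**2 + O(x**3)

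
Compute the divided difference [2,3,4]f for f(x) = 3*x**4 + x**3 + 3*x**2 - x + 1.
177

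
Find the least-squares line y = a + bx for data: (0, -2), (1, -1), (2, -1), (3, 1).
a = -21/10, b = 9/10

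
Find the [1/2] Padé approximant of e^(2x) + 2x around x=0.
(74*x/21 + 1)/(-2*x**2/21 - 10*x/21 + 1)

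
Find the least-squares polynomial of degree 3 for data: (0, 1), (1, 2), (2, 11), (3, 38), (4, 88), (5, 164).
53/42 + (-851/252)x + (7/3)x² + (35/36)x³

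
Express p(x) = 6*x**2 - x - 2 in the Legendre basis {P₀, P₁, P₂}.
-P₁ + (4)P₂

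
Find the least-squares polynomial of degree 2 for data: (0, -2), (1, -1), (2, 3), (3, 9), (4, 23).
-8/5 + (-2)x + (2)x²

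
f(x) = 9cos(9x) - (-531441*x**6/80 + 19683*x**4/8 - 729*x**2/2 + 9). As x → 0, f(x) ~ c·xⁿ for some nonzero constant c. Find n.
8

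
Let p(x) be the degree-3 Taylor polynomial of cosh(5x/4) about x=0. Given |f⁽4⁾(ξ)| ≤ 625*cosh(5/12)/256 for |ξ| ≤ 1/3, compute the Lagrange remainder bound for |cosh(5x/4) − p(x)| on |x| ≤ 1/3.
625*cosh(5/12)/497664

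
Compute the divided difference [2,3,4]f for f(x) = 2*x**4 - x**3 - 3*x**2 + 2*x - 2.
98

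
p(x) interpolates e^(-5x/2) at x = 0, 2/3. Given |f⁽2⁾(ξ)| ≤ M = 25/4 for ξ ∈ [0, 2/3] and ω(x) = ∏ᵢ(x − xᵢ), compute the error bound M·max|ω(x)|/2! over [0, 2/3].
25/72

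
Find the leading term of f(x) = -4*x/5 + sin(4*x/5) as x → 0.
-32*x**3/375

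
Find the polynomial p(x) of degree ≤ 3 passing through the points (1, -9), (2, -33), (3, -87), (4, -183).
-2*x**3 - 3*x**2 - x - 3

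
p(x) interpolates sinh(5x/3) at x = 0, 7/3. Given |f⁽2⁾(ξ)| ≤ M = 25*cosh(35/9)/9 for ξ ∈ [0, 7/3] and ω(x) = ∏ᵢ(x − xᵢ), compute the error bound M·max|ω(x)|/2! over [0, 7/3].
1225*cosh(35/9)/648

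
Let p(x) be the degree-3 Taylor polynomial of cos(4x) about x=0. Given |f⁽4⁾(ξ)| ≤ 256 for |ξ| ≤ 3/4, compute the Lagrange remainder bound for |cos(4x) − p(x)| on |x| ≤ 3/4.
27/8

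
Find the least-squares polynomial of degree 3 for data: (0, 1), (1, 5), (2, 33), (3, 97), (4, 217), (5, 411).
47/63 + (41/189)x + (253/126)x² + (155/54)x³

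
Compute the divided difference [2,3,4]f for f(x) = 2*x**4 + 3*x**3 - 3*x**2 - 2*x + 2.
134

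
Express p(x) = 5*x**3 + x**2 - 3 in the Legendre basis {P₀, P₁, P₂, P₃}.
(-8/3)P₀ + (3)P₁ + (2/3)P₂ + (2)P₃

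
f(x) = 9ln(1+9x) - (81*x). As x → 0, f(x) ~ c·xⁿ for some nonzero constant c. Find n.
2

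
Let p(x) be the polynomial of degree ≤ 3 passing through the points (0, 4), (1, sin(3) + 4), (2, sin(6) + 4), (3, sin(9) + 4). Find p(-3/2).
135*sin(6)/16 - 189*sin(3)/16 - 35*sin(9)/16 + 4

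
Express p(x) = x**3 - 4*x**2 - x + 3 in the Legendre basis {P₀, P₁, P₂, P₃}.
(5/3)P₀ + (-2/5)P₁ + (-8/3)P₂ + (2/5)P₃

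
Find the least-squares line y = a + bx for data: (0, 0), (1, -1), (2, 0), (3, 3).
a = -1, b = 1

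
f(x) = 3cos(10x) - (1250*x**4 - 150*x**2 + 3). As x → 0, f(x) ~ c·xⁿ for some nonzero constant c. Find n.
6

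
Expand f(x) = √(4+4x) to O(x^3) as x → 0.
2 + x - x**2/4 + O(x**3)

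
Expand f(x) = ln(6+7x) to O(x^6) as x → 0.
log(6) + 7*x/6 - 49*x**2/72 + 343*x**3/648 - 2401*x**4/5184 + 16807*x**5/38880 + O(x**6)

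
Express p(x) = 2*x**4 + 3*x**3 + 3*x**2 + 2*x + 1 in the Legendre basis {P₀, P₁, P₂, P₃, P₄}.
(12/5)P₀ + (19/5)P₁ + (22/7)P₂ + (6/5)P₃ + (16/35)P₄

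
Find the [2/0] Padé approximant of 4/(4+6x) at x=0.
9*x**2/4 - 3*x/2 + 1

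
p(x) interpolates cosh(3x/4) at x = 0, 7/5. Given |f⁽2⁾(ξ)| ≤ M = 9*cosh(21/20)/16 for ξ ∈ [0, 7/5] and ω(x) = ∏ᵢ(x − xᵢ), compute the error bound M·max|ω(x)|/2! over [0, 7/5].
441*cosh(21/20)/3200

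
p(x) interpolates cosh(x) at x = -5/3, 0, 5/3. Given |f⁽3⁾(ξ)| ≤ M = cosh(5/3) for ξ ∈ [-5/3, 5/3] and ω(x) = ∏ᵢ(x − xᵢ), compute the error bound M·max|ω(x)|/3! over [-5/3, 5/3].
125*sqrt(3)*cosh(5/3)/729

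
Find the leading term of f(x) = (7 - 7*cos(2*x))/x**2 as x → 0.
14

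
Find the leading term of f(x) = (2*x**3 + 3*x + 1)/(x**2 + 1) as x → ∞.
2*x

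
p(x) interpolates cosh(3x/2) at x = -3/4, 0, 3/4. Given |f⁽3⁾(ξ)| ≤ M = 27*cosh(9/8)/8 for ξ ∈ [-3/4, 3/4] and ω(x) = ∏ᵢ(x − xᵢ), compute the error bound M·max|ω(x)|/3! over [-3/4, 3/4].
27*sqrt(3)*cosh(9/8)/512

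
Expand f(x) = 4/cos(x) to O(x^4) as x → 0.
4 + 2*x**2 + O(x**4)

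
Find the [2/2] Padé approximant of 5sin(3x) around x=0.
15*x/(3*x**2/2 + 1)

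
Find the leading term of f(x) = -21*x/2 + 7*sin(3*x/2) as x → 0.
-63*x**3/16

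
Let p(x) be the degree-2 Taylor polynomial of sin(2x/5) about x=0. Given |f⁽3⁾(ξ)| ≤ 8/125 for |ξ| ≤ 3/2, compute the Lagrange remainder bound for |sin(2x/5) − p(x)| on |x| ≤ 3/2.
9/250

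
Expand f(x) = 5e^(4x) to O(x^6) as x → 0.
5 + 20*x + 40*x**2 + 160*x**3/3 + 160*x**4/3 + 128*x**5/3 + O(x**6)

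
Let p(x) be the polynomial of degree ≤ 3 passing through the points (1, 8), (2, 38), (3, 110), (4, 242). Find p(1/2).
25/8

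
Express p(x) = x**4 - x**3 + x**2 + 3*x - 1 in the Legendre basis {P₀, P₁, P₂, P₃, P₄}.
(-7/15)P₀ + (12/5)P₁ + (26/21)P₂ + (-2/5)P₃ + (8/35)P₄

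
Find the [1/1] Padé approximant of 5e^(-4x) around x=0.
(5 - 10*x)/(2*x + 1)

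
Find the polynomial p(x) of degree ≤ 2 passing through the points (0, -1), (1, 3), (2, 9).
x**2 + 3*x - 1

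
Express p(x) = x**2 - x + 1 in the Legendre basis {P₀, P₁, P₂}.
(4/3)P₀ - P₁ + (2/3)P₂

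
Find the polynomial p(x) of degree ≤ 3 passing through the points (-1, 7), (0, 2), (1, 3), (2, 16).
x**3 + 3*x**2 - 3*x + 2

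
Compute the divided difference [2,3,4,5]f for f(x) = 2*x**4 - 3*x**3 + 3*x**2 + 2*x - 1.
25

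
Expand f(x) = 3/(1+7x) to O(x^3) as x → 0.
3 - 21*x + 147*x**2 + O(x**3)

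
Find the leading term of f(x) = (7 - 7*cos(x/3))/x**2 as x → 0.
7/18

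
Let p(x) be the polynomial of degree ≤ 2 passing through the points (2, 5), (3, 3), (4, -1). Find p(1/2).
17/4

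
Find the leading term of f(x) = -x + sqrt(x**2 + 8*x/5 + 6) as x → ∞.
4/5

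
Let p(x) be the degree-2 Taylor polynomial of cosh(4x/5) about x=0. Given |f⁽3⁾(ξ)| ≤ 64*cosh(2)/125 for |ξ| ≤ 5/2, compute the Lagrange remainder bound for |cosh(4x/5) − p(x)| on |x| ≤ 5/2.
4*cosh(2)/3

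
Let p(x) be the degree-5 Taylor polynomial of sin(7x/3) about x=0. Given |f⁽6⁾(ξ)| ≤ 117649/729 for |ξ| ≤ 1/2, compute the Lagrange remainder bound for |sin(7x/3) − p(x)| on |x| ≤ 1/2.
117649/33592320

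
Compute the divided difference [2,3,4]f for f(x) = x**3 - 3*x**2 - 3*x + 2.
6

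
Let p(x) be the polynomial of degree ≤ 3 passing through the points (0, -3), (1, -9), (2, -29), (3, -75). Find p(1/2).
-5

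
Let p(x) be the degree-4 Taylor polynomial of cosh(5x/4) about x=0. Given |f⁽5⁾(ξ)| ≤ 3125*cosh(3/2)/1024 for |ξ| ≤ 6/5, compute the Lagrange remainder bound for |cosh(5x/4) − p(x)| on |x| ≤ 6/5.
81*cosh(3/2)/1280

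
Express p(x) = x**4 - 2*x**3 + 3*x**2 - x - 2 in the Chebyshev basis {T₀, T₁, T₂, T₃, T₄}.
(-1/8)T₀ + (-5/2)T₁ + (2)T₂ + (-1/2)T₃ + (1/8)T₄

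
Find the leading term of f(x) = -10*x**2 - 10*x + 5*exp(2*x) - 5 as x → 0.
20*x**3/3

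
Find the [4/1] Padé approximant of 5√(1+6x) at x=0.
(243*x**4/8 - 27*x**3 + 81*x**2/2 + 36*x + 5)/(21*x/5 + 1)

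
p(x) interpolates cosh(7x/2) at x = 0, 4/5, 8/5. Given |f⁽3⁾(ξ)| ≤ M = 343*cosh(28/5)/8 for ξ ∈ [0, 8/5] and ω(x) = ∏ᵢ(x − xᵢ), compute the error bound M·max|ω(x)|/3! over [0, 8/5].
2744*sqrt(3)*cosh(28/5)/3375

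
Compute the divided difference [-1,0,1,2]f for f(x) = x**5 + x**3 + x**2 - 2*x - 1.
6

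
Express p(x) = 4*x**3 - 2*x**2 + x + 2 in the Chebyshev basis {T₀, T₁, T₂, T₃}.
T₀ + (4)T₁ - T₂ + T₃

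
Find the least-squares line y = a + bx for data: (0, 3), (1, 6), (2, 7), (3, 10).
a = 16/5, b = 11/5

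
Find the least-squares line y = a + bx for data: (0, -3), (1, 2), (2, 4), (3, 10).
a = -29/10, b = 41/10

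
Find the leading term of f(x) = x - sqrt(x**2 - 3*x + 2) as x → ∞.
3/2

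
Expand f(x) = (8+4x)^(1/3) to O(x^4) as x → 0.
2 + x/3 - x**2/18 + 5*x**3/324 + O(x**4)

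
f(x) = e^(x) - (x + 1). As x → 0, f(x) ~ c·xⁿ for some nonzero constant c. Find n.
2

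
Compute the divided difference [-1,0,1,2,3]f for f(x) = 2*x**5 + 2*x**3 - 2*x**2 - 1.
10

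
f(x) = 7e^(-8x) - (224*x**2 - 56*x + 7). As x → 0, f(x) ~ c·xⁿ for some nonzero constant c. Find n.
3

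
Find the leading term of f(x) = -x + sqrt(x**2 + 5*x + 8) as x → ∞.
5/2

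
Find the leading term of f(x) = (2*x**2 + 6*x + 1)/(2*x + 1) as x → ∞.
x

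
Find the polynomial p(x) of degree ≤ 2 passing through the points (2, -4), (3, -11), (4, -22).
-2*x**2 + 3*x - 2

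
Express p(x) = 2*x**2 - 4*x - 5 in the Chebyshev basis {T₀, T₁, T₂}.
(-4)T₀ + (-4)T₁ + T₂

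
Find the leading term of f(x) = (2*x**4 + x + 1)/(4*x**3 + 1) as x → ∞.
x/2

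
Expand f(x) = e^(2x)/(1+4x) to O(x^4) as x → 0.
1 - 2*x + 10*x**2 - 116*x**3/3 + O(x**4)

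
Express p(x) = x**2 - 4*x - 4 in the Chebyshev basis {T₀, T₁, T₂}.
(-7/2)T₀ + (-4)T₁ + (1/2)T₂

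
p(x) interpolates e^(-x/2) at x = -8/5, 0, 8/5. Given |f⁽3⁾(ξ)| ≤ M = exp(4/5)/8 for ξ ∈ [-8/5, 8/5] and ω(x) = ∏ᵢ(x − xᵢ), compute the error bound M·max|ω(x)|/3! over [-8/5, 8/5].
64*sqrt(3)*exp(4/5)/3375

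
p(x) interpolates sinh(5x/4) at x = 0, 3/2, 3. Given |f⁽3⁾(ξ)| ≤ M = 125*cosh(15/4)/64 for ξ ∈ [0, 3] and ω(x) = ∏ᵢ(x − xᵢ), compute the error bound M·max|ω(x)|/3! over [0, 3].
125*sqrt(3)*cosh(15/4)/512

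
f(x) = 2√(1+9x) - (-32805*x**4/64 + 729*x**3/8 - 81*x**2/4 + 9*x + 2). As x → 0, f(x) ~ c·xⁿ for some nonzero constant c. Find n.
5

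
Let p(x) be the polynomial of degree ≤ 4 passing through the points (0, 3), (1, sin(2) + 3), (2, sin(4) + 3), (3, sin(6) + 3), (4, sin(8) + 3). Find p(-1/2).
-105*sin(2)/32 + 189*sin(4)/64 + 35*sin(8)/128 - 45*sin(6)/32 + 3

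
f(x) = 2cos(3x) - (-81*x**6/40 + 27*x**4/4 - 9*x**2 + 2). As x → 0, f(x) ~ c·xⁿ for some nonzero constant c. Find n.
8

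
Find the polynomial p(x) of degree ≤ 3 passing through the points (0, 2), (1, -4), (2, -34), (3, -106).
-3*x**3 - 3*x**2 + 2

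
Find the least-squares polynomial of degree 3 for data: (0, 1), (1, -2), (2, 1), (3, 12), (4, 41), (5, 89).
61/63 + (-1297/378)x + (-47/252)x² + (95/108)x³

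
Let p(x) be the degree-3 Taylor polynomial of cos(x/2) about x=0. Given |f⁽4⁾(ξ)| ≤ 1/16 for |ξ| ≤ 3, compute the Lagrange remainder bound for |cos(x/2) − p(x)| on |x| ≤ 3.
27/128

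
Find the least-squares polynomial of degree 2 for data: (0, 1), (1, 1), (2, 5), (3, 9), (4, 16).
4/5 + (-1/5)x + x²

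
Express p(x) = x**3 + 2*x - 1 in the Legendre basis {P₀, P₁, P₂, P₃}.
-P₀ + (13/5)P₁ + (2/5)P₃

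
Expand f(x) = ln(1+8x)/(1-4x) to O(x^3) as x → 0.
8*x + O(x**3)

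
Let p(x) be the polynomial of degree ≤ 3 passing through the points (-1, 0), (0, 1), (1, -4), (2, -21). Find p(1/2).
-3/8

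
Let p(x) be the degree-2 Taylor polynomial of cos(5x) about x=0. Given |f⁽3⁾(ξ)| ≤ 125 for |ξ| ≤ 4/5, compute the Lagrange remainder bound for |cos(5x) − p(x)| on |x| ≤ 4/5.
32/3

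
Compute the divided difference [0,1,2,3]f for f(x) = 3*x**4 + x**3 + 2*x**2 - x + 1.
19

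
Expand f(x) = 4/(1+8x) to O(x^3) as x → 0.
4 - 32*x + 256*x**2 + O(x**3)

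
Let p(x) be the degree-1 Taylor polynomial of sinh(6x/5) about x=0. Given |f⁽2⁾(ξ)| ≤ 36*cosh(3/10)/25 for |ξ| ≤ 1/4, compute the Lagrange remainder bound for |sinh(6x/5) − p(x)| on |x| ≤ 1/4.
9*cosh(3/10)/200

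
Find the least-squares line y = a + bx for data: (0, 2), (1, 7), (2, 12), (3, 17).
a = 2, b = 5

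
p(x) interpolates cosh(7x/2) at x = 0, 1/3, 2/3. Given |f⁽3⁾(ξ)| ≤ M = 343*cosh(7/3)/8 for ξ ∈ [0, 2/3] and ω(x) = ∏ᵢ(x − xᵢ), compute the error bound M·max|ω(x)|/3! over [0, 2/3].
343*sqrt(3)*cosh(7/3)/5832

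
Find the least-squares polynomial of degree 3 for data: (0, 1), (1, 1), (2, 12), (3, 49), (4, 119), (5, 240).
61/63 + (-47/27)x + (-83/252)x² + (221/108)x³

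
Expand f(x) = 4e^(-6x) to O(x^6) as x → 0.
4 - 24*x + 72*x**2 - 144*x**3 + 216*x**4 - 1296*x**5/5 + O(x**6)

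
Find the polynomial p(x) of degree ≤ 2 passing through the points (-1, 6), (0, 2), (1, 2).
2*x**2 - 2*x + 2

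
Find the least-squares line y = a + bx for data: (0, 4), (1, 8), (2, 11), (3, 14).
a = 43/10, b = 33/10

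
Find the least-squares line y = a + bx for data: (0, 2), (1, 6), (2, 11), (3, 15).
a = 19/10, b = 22/5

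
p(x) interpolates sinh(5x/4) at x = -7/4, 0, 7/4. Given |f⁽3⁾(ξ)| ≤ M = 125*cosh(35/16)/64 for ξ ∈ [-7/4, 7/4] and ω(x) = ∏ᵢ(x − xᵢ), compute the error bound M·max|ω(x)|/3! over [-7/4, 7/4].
42875*sqrt(3)*cosh(35/16)/110592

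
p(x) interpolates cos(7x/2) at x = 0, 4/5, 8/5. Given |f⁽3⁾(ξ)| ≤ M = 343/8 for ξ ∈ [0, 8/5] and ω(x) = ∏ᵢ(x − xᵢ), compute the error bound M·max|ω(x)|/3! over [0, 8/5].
2744*sqrt(3)/3375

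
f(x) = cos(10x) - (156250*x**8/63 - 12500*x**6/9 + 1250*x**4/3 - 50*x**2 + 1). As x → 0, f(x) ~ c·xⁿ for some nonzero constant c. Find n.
10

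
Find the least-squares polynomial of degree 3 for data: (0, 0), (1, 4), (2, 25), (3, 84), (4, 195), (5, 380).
1/42 + (221/252)x + (-5/42)x² + (109/36)x³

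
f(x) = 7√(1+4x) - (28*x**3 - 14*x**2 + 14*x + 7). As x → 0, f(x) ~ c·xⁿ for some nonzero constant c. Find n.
4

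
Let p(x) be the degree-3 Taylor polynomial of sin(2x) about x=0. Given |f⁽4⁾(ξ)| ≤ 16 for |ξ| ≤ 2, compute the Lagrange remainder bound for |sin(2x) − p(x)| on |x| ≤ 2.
32/3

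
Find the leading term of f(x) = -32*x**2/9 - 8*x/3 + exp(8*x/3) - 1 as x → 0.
256*x**3/81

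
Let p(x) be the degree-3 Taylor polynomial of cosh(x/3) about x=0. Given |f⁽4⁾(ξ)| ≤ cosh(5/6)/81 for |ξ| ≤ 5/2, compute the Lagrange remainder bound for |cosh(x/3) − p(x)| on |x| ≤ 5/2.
625*cosh(5/6)/31104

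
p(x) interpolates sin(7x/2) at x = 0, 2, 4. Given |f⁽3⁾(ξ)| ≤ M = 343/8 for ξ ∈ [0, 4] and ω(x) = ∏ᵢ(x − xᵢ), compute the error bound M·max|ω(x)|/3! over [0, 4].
343*sqrt(3)/27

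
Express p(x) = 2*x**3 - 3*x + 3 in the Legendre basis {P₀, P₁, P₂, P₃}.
(3)P₀ + (-9/5)P₁ + (4/5)P₃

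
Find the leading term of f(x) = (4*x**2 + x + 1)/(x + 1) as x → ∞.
4*x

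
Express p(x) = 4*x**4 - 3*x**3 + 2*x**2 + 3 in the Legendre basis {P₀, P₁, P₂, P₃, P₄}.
(67/15)P₀ + (-9/5)P₁ + (76/21)P₂ + (-6/5)P₃ + (32/35)P₄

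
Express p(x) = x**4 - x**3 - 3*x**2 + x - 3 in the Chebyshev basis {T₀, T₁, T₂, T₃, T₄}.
(-33/8)T₀ + (1/4)T₁ - T₂ + (-1/4)T₃ + (1/8)T₄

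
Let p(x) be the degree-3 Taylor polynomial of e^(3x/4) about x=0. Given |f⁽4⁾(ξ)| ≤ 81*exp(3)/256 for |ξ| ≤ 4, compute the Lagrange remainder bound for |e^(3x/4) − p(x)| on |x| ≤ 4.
27*exp(3)/8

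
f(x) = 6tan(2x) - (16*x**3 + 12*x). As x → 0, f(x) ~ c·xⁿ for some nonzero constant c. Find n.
5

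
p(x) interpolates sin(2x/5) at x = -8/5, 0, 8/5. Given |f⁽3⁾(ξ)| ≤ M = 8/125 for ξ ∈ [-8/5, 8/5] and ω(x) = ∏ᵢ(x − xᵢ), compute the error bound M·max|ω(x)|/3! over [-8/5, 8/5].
4096*sqrt(3)/421875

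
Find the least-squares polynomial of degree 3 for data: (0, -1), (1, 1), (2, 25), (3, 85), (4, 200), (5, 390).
-155/126 + (-103/108)x + (233/252)x² + (161/54)x³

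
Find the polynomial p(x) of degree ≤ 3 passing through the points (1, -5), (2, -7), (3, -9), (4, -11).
-2*x - 3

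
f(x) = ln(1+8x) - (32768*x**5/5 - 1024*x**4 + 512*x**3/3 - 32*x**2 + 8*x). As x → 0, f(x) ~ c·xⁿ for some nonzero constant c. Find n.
6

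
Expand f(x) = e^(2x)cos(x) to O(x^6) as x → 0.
1 + 2*x + 3*x**2/2 + x**3/3 - 7*x**4/24 - 19*x**5/60 + O(x**6)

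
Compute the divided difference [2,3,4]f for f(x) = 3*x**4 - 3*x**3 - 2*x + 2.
138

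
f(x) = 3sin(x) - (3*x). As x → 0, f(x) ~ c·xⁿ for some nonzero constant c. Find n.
3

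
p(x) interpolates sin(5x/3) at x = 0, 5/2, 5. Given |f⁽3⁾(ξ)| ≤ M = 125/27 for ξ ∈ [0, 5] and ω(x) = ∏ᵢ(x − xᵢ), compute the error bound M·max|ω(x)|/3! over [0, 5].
15625*sqrt(3)/5832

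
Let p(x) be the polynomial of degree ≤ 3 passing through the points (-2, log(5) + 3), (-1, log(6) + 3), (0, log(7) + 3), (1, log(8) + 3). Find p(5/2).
log(1761205026816*2**(1/8)*3**(7/16)*5**(13/16)*7**(3/16)/1730160900125) + 3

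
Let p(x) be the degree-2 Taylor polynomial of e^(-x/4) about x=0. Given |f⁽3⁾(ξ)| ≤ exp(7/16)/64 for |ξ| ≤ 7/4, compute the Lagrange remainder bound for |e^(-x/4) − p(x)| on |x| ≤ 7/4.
343*exp(7/16)/24576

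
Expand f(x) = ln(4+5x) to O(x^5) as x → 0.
log(4) + 5*x/4 - 25*x**2/32 + 125*x**3/192 - 625*x**4/1024 + O(x**5)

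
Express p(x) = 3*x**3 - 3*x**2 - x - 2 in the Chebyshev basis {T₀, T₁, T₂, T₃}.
(-7/2)T₀ + (5/4)T₁ + (-3/2)T₂ + (3/4)T₃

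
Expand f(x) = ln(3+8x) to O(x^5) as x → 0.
log(3) + 8*x/3 - 32*x**2/9 + 512*x**3/81 - 1024*x**4/81 + O(x**5)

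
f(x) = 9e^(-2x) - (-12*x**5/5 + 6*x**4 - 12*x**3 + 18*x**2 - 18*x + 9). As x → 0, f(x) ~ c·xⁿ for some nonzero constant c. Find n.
6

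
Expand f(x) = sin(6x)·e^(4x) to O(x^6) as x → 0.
6*x + 24*x**2 + 12*x**3 - 80*x**4 - 796*x**5/5 + O(x**6)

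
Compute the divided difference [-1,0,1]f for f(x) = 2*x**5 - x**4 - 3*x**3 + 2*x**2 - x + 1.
1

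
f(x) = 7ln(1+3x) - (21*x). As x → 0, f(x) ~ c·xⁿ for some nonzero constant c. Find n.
2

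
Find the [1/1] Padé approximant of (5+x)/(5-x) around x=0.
(x/5 + 1)/(1 - x/5)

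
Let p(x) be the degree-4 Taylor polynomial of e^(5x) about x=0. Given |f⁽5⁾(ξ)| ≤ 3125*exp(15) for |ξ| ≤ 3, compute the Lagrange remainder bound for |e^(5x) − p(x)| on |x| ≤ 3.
50625*exp(15)/8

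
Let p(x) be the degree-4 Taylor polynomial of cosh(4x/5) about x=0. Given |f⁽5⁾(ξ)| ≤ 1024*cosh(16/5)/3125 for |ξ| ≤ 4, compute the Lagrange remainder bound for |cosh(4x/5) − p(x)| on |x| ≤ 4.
131072*cosh(16/5)/46875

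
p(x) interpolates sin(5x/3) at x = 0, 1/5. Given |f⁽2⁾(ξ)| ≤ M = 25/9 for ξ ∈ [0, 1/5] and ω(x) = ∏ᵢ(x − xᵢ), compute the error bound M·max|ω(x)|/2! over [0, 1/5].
1/72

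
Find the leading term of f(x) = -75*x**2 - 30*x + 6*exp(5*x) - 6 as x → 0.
125*x**3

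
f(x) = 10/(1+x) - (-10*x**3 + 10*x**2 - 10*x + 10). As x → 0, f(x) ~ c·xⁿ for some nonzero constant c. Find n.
4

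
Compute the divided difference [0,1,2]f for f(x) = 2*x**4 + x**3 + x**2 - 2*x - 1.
18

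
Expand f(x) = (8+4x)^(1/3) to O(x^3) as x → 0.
2 + x/3 - x**2/18 + O(x**3)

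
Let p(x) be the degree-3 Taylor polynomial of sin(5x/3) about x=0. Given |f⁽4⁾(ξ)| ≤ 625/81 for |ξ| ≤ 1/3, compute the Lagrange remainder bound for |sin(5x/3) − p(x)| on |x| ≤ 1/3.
625/157464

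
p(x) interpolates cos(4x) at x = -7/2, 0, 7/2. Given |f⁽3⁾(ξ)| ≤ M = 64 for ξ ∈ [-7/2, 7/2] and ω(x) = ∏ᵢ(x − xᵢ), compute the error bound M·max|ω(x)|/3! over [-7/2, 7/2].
2744*sqrt(3)/27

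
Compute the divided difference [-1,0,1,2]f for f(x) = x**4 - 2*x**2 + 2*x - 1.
2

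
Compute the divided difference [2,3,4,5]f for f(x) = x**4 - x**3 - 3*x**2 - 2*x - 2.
13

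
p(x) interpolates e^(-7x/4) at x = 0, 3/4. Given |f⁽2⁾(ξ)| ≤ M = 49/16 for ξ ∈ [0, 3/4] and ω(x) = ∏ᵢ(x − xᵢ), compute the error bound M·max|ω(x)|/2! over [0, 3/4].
441/2048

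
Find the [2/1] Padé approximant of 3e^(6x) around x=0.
(18*x**2 + 12*x + 3)/(1 - 2*x)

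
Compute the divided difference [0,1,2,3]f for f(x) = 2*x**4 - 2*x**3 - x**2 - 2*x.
10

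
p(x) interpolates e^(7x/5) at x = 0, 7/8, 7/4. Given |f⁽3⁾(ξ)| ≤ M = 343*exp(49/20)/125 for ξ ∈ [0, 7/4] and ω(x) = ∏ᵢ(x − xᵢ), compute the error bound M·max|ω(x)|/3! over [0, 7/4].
117649*sqrt(3)*exp(49/20)/1728000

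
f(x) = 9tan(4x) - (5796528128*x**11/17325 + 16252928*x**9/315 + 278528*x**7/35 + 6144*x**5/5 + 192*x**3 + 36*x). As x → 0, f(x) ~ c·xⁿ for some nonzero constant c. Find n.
13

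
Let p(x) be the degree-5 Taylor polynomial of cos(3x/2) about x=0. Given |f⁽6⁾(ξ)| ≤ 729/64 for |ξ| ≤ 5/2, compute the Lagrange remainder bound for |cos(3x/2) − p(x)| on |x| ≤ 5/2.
253125/65536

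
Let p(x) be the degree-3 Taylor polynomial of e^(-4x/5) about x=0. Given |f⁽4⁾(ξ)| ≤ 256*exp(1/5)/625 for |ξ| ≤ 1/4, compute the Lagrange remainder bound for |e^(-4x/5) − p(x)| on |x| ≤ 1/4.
exp(1/5)/15000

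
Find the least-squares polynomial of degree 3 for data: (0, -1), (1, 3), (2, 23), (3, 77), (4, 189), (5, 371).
-6/7 + (71/42)x + (-9/7)x² + (19/6)x³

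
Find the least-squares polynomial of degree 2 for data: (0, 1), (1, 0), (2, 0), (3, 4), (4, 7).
32/35 + (-64/35)x + (6/7)x²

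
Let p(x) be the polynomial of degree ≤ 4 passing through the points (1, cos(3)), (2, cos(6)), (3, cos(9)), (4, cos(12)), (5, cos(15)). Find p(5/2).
45*cos(9)/64 - 5*cos(12)/32 + 3*cos(15)/128 - 5*cos(3)/128 + 15*cos(6)/32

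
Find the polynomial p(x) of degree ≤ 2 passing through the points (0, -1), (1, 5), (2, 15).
2*x**2 + 4*x - 1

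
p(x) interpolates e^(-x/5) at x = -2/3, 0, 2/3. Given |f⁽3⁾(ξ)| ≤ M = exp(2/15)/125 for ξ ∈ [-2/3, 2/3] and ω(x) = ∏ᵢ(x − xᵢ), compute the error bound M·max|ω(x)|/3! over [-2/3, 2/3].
8*sqrt(3)*exp(2/15)/91125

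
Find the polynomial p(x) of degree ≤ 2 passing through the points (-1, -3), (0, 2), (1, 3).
-2*x**2 + 3*x + 2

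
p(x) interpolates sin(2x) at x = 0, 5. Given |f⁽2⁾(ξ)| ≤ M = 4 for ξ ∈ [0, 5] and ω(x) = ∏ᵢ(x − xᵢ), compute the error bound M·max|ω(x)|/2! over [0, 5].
25/2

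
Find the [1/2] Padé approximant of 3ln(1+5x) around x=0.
15*x/(-25*x**2/12 + 5*x/2 + 1)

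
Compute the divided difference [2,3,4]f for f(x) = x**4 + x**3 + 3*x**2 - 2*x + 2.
67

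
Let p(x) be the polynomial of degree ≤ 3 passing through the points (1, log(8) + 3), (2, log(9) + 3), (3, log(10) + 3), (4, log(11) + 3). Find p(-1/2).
log(104857600000000*11**(13/16)*2**(1/8)*3**(3/8)*5**(7/16)/375913713056211) + 3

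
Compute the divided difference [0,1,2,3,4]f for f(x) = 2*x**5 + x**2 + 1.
20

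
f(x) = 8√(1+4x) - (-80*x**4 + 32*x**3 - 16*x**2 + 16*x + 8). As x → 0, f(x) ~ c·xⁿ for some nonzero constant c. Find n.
5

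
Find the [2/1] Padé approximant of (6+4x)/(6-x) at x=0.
(2*x/3 + 1)/(1 - x/6)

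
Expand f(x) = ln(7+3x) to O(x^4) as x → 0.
log(7) + 3*x/7 - 9*x**2/98 + 9*x**3/343 + O(x**4)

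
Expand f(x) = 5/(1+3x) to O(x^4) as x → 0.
5 - 15*x + 45*x**2 - 135*x**3 + O(x**4)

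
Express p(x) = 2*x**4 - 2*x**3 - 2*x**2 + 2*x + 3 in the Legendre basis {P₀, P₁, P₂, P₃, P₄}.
(41/15)P₀ + (4/5)P₁ + (-4/21)P₂ + (-4/5)P₃ + (16/35)P₄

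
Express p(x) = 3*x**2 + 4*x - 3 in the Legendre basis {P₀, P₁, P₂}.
(-2)P₀ + (4)P₁ + (2)P₂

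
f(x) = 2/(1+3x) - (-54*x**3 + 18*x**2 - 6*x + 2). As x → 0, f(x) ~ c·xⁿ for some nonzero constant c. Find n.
4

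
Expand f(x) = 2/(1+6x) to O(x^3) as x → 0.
2 - 12*x + 72*x**2 + O(x**3)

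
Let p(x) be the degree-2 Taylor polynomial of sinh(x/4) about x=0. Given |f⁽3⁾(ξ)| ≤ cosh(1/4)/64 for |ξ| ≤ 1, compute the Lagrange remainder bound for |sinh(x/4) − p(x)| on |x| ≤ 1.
cosh(1/4)/384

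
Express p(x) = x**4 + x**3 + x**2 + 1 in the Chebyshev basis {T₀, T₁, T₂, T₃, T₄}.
(15/8)T₀ + (3/4)T₁ + T₂ + (1/4)T₃ + (1/8)T₄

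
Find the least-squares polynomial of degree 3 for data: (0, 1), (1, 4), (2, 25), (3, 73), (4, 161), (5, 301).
55/63 + (-337/378)x + (631/252)x² + (209/108)x³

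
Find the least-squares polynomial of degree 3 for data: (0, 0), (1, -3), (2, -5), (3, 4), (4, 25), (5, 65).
1/6 + (-925/252)x + (-41/42)x² + (31/36)x³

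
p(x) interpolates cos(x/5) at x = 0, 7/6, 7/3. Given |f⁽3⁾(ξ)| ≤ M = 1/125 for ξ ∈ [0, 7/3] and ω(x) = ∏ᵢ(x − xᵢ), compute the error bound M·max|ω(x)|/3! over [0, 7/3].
343*sqrt(3)/729000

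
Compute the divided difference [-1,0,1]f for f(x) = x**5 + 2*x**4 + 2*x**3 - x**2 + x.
1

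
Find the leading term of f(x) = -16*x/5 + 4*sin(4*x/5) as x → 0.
-128*x**3/375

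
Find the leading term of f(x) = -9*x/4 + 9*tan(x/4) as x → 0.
3*x**3/64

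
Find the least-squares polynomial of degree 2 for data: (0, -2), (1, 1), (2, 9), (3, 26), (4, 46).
-72/35 + (-13/70)x + (43/14)x²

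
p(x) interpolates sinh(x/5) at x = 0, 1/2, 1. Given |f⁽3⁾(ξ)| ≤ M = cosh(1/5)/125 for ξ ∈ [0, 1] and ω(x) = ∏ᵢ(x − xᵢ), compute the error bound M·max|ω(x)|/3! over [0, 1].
sqrt(3)*cosh(1/5)/27000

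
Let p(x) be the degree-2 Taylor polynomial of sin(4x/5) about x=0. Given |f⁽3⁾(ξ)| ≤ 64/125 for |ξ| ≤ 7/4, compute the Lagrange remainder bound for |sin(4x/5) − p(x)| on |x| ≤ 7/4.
343/750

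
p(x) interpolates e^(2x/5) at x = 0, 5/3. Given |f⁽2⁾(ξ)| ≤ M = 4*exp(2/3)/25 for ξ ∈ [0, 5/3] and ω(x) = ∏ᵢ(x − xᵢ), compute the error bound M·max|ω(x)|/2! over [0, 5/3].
exp(2/3)/18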